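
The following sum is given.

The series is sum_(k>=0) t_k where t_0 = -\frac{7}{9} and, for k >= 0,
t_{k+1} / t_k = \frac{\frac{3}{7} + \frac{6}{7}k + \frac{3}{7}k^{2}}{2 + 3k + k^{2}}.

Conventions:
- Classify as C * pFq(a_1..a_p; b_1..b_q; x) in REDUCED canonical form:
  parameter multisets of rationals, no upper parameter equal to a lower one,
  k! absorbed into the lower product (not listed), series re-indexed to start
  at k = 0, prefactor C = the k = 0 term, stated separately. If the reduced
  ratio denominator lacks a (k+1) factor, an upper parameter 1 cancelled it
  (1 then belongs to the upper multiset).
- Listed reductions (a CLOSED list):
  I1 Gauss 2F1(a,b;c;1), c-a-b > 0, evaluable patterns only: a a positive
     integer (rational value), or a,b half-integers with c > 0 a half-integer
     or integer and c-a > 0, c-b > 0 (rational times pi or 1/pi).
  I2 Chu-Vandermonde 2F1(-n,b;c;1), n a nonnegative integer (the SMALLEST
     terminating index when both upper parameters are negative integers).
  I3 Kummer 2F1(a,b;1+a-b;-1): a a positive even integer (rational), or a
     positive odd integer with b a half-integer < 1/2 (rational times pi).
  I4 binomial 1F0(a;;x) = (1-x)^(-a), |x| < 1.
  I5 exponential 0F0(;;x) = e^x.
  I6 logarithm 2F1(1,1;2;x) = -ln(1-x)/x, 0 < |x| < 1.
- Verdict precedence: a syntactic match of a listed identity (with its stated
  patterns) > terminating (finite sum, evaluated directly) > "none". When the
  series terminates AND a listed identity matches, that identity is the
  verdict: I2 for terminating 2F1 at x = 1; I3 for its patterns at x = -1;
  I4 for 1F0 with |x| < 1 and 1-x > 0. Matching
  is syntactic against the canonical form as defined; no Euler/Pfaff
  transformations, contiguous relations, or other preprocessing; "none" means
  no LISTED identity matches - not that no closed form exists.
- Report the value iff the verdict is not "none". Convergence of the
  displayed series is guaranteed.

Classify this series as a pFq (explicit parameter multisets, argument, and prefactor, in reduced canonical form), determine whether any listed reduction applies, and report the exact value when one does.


Key observation: x = \frac{3}{7} and the expanded ratio factors over Q; C = -7/9, roots give parameters.
Adjacent-term ratio: r(k) = \frac{3}{7} * (k+1) (k+1) / [(k+2) (k+1)] - rational in k, leading ratio \frac{3}{7}; with t_0 = -\frac{7}{9}, classification follows.

The series (x = \frac{3}{7}) is 2F1: upper {1, 1}, lower {2}, prefactor -\frac{7}{9}. Verdict (x = \frac{3}{7}): the logarithmic series (I6) applies (the logarithm: parameters (1,1;2), x = \frac{3}{7}). Value: \frac{49}{27} \cdot \ln\left(\frac{4}{7}\right).


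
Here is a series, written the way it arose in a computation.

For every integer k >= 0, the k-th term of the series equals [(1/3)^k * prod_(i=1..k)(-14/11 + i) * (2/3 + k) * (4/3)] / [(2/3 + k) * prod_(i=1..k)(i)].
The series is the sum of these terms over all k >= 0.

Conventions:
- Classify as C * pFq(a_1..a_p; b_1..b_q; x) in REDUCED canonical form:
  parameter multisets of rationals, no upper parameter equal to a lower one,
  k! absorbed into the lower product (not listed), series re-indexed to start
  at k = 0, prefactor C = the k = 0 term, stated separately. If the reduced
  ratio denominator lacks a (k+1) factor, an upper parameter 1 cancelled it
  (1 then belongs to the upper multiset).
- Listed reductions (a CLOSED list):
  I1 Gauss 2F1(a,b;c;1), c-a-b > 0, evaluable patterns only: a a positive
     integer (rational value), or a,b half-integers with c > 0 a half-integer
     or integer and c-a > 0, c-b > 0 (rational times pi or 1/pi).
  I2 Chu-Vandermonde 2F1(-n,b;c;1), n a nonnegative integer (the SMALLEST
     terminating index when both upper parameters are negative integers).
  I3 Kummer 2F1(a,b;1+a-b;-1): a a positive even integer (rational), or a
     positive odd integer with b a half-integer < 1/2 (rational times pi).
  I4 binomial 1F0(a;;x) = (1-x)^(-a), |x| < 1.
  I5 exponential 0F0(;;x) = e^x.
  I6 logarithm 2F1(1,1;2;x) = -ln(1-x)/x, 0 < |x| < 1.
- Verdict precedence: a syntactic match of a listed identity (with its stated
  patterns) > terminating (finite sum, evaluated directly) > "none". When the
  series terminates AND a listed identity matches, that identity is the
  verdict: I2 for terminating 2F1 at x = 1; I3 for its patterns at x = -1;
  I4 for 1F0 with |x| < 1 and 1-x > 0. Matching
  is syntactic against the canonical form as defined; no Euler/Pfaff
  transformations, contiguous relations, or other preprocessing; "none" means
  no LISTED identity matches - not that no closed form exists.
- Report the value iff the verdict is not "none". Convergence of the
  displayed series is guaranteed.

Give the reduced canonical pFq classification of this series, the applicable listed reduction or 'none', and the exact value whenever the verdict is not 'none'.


This is 4/3 * 1F0(-3/11; -; 1/3) in reduced canonical form. Verdict at x = 1/3: the I4 binomial reduction matches (the 1F0 binomial series: exponent 3/11, x = 1/3). Exact value: (4/3) * (2/3)^(3/11).

Structural cue: x = (1/3) and the factor k + 2/3 cancels (top and bottom), leaving prefactor 4/3.
Term ratio: r(k) = (1/3) * (k-3/11) / [(k+1)] - poly over poly, x = (1/3) from leading terms; C = 4/3 at k = 0.


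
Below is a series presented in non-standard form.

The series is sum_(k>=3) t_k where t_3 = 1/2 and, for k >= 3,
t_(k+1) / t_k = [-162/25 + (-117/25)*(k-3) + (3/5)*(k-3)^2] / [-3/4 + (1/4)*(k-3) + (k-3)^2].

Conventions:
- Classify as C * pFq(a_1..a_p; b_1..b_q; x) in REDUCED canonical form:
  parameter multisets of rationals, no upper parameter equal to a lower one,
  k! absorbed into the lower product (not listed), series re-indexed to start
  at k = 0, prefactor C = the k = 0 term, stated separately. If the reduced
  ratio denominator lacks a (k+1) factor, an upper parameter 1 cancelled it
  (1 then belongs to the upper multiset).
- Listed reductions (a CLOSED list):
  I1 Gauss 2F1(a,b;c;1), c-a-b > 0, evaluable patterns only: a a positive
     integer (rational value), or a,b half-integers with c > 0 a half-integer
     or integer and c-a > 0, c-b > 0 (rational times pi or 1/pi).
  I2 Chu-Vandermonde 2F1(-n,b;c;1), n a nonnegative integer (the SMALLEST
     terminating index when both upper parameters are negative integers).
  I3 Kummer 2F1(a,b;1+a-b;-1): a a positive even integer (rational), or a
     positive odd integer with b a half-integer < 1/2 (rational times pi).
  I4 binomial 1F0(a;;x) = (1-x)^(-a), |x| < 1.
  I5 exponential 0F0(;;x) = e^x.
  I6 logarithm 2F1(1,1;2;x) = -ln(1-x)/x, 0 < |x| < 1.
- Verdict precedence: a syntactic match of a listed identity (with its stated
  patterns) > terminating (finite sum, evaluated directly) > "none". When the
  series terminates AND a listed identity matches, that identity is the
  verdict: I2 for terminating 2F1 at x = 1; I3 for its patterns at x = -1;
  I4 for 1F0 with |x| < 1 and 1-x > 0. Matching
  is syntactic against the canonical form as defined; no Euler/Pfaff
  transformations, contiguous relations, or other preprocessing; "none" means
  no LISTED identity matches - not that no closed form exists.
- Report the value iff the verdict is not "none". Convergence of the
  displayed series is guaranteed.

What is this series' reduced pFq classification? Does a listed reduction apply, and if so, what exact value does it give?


The series (x = 3/5) is 2F1: upper {-9, 6/5}, lower {-3/4}, prefactor 1/2. Verdict: terminating. (-9)_k vanishes past k = 9, leaving a 10-term sum, computed directly. Its exact value is -76312178964064663/470161437988281250.

Key step: t_0 = 1/2 here, and roots of the ratio polynomials (C = 1/2) are the negated parameters.
Consecutive-term ratio: r(k) = (3/5) * (k-9) (k+6/5) / [(k-3/4) (k+1)] - rational in k, leading ratio (3/5); with t_0 = 1/2, classification follows.


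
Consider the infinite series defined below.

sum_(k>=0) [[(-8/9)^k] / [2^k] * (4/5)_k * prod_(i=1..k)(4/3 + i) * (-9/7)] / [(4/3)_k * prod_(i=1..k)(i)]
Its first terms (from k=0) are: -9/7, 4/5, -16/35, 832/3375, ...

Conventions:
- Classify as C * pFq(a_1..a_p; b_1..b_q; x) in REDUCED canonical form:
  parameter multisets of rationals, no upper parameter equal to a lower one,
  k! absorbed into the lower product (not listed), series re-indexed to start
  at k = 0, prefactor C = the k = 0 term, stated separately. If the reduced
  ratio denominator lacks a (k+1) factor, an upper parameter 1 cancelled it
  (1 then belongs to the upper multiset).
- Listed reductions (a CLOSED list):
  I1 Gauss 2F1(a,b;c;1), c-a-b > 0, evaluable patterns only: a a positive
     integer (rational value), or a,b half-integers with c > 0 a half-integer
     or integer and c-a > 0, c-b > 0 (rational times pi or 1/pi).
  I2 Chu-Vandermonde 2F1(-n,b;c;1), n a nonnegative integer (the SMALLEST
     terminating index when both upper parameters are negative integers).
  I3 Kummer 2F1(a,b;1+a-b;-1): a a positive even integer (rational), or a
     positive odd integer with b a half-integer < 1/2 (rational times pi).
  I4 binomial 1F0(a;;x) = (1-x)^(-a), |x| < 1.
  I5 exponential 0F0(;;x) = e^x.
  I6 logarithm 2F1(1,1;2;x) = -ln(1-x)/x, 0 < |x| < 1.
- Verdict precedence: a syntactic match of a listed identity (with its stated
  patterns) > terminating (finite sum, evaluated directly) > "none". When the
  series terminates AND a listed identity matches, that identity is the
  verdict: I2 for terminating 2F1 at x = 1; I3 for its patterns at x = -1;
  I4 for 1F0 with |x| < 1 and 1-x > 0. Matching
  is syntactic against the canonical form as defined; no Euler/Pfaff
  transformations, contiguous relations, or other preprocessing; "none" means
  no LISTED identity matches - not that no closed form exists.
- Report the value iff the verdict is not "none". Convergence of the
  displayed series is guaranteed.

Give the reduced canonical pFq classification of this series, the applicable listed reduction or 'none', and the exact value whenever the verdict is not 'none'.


Key step: x = (-4/9) and the product of the first k integers (prefactor -9/7) is k!.
Adjacent-term ratio: r(k) = (-4/9) * (k+4/5) (k+7/3) / [(k+4/3) (k+1)] - rational in k. x = (-4/9); t_0 = -9/7; negate the roots.

The series (x = -4/9) is 2F1: upper {4/5, 7/3}, lower {4/3}, prefactor -9/7. Verdict: none - this 2F1 at x = -4/9 matches no listed pattern, and upper {4/5, 7/3} holds no stopper.


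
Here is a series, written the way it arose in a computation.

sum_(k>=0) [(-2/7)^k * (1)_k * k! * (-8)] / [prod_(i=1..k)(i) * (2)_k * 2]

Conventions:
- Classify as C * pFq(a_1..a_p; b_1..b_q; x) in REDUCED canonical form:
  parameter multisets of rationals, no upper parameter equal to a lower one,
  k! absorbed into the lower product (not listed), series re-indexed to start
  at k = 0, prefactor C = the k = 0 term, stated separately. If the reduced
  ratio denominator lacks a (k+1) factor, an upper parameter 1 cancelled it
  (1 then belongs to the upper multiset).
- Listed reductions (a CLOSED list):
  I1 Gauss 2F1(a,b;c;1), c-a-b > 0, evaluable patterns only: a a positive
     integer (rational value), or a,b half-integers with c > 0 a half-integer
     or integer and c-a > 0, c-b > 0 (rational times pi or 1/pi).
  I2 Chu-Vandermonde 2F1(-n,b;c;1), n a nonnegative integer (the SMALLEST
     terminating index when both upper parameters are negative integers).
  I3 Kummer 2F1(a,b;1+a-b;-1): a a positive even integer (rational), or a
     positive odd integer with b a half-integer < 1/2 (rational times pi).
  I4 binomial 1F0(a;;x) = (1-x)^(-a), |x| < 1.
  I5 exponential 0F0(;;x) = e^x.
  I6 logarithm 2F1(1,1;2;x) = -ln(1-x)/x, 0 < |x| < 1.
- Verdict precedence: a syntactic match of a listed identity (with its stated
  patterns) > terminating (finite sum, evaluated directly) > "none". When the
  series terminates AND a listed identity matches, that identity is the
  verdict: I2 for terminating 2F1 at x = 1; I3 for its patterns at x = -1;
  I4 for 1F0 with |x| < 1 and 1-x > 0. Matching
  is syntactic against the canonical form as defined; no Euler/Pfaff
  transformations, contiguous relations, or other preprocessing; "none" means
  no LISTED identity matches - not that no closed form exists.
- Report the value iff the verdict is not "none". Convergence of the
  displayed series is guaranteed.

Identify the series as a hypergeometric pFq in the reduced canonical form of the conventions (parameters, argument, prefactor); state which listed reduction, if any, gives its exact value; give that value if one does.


x = -2/7 here; the reduced form reads 2F1, upper {1, 1}, lower {2}, C = -4. Verdict: this is logarithm (I6) (the logarithm: parameters (1,1;2), x = -2/7). Exact value: (-14) * ln(9/7).

The tell: with t_0 = -4, the constant factors (C = -4, x = -2/7) combine into one prefactor.
Consecutive-term ratio: r(k) = (-2/7) * (k+1) (k+1) / [(k+2) (k+1)] - rational in k. x = (-2/7); t_0 = -4; negate the roots.


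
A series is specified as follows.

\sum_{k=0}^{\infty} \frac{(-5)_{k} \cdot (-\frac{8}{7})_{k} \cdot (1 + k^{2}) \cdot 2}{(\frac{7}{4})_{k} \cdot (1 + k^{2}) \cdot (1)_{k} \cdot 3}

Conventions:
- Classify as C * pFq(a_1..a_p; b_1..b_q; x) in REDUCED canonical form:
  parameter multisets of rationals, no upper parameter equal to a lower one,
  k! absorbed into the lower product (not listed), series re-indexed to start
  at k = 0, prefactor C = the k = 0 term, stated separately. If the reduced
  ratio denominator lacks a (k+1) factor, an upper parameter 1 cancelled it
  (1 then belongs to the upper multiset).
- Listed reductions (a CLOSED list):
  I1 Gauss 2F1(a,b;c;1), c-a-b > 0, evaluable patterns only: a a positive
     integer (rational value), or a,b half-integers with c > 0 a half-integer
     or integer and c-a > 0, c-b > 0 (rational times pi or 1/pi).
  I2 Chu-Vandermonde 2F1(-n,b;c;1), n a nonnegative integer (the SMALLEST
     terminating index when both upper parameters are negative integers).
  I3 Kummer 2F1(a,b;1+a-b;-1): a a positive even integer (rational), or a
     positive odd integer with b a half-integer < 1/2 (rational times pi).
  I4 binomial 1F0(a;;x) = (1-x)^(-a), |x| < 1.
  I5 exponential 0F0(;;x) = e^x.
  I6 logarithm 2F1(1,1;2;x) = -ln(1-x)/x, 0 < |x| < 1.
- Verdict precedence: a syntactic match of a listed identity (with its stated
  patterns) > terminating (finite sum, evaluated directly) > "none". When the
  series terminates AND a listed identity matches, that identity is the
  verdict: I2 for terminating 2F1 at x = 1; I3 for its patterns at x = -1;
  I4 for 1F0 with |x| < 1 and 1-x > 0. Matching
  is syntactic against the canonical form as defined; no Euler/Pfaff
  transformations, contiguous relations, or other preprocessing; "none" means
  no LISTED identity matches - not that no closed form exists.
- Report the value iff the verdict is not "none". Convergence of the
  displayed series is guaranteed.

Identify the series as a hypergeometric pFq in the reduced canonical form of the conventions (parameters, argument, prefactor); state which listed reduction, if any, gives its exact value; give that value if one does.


x = 1 here; the reduced form reads 2F1, upper {-5, -\frac{8}{7}}, lower {\frac{7}{4}}, C = \frac{2}{3}. Verdict: the Chu-Vandermonde identity I2 applies (terminating 2F1 at x = 1 with n = 5, b = -8/7, c = \frac{7}{4}). Sum: \frac{155631726}{51412613}.

First insight: t_0 being \frac{2}{3}, (1)_k (C = 2/3, x = 1) is k! itself.
Step ratio: r(k) = 1 * (k-5) (k-\frac{8}{7}) / [(k+\frac{7}{4}) (k+1)] ; factor over Q: parameters, x = 1, and C = \frac{2}{3}.


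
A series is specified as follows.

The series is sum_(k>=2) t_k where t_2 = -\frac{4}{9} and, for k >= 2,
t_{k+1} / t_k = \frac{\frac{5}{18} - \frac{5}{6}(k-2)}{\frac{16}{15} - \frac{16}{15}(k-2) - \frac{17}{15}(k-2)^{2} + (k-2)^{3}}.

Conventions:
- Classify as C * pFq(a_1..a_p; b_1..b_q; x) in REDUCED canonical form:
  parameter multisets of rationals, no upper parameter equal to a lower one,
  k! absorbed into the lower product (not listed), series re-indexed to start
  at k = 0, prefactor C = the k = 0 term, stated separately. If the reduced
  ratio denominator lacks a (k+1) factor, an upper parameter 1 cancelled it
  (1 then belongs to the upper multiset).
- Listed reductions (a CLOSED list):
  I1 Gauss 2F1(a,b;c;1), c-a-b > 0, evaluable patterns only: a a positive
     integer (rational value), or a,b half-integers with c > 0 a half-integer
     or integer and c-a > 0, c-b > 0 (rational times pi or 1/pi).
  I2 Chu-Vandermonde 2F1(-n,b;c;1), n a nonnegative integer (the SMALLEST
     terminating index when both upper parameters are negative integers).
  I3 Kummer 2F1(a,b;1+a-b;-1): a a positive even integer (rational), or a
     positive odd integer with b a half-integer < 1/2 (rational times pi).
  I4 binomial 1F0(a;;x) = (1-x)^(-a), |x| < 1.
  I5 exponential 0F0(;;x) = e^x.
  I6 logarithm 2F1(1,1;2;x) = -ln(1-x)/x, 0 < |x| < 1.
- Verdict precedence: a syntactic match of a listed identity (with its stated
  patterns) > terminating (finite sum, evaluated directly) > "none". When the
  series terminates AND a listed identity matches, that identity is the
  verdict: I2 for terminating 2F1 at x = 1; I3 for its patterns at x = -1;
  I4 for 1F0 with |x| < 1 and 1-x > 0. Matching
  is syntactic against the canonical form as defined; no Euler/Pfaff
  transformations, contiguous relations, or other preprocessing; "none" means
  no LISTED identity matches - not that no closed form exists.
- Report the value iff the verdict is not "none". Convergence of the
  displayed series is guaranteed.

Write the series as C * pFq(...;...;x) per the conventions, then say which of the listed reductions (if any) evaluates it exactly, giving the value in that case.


Key step: t_0 being -\frac{4}{9}, the expanded ratio factors over Q; prefactor -4/9, roots give parameters.
Term ratio: r(k) = -\frac{5}{6} * (k-\frac{1}{3}) / [(k-\frac{4}{3}) (k-\frac{4}{5}) (k+1)] - rational; roots negated = parameters, x = -\frac{5}{6}, C = -\frac{4}{9}.

Reduced: x = -\frac{5}{6}, 1F2, upper = {-\frac{1}{3}}, lower = {-\frac{4}{3}, -\frac{4}{5}}, C = -\frac{4}{9}. Verdict: none. A 1F2 with upper {-\frac{1}{3}} fits none of I1-I6 at x = -\frac{5}{6}; the sum runs forever.


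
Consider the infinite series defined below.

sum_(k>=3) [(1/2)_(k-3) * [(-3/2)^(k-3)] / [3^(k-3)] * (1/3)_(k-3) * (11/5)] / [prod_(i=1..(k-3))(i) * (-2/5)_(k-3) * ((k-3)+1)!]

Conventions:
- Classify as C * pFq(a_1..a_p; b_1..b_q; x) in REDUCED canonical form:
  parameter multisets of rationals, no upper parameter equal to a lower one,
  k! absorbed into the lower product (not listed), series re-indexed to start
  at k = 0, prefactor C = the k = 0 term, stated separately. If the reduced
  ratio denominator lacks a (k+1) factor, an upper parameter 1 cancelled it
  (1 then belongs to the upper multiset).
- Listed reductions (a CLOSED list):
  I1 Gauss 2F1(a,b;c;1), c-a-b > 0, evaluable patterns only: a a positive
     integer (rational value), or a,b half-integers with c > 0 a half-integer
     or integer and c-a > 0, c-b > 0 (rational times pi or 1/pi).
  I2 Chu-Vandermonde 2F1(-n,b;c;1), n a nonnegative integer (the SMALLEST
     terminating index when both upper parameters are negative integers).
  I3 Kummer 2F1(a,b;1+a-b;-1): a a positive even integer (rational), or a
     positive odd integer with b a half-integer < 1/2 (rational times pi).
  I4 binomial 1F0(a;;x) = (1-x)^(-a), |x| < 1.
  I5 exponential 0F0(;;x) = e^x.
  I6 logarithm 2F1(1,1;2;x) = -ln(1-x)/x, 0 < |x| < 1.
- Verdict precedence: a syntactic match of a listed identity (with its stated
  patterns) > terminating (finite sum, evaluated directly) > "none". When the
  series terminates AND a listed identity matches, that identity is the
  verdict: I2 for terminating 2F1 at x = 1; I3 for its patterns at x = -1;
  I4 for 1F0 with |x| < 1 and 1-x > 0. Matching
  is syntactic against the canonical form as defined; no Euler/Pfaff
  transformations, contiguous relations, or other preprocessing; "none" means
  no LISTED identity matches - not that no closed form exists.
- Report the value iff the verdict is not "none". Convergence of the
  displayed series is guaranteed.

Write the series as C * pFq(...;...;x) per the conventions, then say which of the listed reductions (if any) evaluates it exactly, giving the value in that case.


Classification (C = 11/5): 2F2 with upper {1/3, 1/2}, lower {-2/5, 2}, argument x = -1/2. Verdict: none here - no I1-I6 shape fits x = -1/2 with lower {-2/5, 2}.

Key step: with t_0 = 11/5, the product of the first k integers (prefactor 11/5) is k!.
Consecutive-term ratio: r(k) = (-1/2) * (k+1/3) (k+1/2) / [(k-2/5) (k+2) (k+1)] - rational in k. x = (-1/2); t_0 = 11/5; negate the roots.


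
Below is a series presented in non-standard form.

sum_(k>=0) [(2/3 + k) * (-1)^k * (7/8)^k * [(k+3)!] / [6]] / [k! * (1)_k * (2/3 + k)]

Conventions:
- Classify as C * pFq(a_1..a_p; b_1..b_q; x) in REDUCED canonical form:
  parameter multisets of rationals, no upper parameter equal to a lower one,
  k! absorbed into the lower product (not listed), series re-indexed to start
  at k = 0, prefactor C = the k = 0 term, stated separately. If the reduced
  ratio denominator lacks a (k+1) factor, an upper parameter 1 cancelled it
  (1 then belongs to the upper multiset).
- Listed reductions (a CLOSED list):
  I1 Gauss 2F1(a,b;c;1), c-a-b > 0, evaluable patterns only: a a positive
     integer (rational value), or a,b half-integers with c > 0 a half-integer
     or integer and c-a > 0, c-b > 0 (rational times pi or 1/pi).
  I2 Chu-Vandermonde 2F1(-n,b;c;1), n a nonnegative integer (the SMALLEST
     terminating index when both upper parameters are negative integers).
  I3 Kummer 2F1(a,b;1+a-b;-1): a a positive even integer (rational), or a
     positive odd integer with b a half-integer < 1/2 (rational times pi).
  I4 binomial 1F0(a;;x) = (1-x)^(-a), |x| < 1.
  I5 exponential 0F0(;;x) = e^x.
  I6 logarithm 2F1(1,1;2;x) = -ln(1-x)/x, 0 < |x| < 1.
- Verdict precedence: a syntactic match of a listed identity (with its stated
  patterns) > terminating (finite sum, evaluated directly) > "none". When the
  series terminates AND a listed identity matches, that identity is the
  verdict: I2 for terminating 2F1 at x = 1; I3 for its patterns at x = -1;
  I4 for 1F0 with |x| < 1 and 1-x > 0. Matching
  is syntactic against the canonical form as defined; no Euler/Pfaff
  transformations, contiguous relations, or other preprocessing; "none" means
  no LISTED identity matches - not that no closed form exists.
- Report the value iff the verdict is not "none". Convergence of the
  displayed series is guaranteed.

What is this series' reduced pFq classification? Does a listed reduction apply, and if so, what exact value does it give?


This is 1 * 1F1(4; 1; -7/8) in reduced canonical form. Verdict: no listed reduction: x = -7/8 and upper {4} fail every I1-I6 pattern.

The tell: with t_0 = 1, the factor k + 2/3 cancels (top and bottom), leaving C = 1.
Term ratio: r(k) = (-7/8) * (k+4) / [(k+1) (k+1)] - rational in k, leading ratio (-7/8); with t_0 = 1, classification follows.


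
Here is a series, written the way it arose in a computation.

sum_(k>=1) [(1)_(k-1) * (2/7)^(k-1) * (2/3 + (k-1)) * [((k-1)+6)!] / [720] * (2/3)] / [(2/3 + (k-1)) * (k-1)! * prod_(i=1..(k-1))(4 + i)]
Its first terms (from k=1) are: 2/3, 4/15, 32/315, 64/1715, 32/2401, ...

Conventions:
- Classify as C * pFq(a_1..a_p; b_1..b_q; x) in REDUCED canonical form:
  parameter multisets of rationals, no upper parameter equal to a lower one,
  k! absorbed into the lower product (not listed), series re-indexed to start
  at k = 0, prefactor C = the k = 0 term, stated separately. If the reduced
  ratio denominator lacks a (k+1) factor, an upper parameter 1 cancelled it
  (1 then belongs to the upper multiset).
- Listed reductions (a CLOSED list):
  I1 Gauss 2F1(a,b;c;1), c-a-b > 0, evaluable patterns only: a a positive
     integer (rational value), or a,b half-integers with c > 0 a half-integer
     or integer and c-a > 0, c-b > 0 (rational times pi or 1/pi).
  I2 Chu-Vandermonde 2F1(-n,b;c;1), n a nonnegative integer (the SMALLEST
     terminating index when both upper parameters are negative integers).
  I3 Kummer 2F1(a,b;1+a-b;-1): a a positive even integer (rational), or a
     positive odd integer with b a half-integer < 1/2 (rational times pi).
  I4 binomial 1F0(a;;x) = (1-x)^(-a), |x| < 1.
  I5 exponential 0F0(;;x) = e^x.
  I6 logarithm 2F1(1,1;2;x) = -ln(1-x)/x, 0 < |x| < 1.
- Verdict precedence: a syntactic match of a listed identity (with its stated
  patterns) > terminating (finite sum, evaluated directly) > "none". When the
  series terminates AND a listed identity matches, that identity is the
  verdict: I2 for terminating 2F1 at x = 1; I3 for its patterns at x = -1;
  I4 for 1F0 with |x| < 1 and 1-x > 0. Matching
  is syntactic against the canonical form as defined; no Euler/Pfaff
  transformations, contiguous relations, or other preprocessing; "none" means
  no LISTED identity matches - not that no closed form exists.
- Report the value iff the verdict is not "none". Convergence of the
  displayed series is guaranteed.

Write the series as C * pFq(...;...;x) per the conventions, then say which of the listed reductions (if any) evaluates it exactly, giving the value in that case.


This is 2/3 * 2F1(1, 7; 5; 2/7) in reduced canonical form. Verdict: none. Every listed pattern misses the 2F1 form at 2/7, upper {1, 7}.

Key step: x = (2/7) and the factorial ratio (C = 2/3, x = 2/7) (k+a-1)!/(a-1)! is a rising factorial (a)_k.
Consecutive-term ratio: r(k) = (2/7) * (k+1) (k+7) / [(k+5) (k+1)] - rational in k, leading ratio (2/7); with t_0 = 2/3, classification follows.


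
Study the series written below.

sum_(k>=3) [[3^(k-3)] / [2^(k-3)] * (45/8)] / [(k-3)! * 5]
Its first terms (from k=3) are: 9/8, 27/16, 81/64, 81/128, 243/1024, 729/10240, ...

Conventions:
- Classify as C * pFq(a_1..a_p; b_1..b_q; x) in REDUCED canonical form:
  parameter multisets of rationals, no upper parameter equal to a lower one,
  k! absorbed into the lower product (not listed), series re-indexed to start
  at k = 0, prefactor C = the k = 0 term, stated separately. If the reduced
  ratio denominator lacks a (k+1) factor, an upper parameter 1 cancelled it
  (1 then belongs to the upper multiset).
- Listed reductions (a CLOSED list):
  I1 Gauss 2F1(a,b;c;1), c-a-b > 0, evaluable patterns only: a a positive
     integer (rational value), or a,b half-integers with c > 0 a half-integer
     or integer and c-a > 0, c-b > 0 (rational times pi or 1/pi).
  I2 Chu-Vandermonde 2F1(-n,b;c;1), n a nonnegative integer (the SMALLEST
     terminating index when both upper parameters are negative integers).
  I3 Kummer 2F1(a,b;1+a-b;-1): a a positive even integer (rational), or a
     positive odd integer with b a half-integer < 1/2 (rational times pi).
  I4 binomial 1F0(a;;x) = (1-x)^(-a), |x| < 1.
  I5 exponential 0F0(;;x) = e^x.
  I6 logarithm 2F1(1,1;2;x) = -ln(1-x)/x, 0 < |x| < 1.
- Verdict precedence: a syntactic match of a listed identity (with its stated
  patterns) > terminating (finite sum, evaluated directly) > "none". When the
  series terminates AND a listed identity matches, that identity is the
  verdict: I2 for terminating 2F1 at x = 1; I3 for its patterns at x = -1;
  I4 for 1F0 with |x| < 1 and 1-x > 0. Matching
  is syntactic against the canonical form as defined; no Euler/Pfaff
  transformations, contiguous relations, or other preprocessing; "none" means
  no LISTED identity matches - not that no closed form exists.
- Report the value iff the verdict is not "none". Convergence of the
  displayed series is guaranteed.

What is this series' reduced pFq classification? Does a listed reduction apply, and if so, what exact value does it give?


First insight: t_0 = 9/8 here, and the two geometric factors (prefactor 9/8) combine into one argument.
Consecutive-term ratio: r(k) = (3/2) * 1 / [(k+1)] ; factor over Q: parameters, x = (3/2), and C = 9/8.

At argument 3/2: a 0F0 with upper {-}, lower {-}, scaled by C = 9/8. Verdict (x = 3/2): the exponential series (I5) applies (the 0F0 exponential series at x = 3/2). Sum: (9/8) * e^(3/2).


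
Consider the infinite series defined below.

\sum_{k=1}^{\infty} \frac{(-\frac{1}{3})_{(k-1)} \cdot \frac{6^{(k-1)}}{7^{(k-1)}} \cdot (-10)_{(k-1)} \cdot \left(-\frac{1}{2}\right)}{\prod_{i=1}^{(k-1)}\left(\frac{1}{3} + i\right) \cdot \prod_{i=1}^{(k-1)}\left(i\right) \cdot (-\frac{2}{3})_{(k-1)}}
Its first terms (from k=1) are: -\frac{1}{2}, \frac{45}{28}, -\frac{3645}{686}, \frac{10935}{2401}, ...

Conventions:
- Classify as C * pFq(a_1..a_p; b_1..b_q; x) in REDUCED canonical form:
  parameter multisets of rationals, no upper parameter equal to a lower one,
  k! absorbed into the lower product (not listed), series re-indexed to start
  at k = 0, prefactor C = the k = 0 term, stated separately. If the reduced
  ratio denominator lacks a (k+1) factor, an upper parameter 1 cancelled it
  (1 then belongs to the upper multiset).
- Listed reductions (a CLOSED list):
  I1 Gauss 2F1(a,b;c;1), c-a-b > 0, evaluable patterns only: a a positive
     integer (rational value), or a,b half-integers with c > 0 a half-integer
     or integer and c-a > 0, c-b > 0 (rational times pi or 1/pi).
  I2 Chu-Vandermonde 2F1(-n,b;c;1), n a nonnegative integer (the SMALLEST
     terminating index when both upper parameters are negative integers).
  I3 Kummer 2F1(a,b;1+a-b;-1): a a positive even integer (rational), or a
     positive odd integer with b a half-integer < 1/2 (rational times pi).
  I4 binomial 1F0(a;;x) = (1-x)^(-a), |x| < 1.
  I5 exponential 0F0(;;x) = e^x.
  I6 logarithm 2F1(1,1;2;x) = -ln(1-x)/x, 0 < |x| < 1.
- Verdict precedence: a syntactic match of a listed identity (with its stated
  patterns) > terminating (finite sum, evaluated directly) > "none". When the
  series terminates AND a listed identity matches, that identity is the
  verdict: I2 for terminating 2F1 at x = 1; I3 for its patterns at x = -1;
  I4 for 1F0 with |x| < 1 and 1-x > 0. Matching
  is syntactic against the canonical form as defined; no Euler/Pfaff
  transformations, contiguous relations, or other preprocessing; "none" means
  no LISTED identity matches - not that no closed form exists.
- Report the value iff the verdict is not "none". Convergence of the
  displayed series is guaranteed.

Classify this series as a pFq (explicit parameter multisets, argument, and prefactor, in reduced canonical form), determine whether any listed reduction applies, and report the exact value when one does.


At argument \frac{6}{7}: a 2F2 with upper {-10, -\frac{1}{3}}, lower {-\frac{2}{3}, \frac{4}{3}}, scaled by C = -\frac{1}{2}. Verdict: terminating at k = 10: the factor (-10)_k kills every later term; summing the 11 survivors is exact. Hence: -\frac{1604882469963312063941}{1439775469892104345000}.

Structural cue: from the first term -\frac{1}{2}: the product of the first k integers (C = -1/2, x = 6/7) is k!.
Term ratio: r(k) = \frac{6}{7} * (k-10) (k-\frac{1}{3}) / [(k-\frac{2}{3}) (k+\frac{4}{3}) (k+1)] ; factor over Q: parameters, x = \frac{6}{7}, and C = -\frac{1}{2}.


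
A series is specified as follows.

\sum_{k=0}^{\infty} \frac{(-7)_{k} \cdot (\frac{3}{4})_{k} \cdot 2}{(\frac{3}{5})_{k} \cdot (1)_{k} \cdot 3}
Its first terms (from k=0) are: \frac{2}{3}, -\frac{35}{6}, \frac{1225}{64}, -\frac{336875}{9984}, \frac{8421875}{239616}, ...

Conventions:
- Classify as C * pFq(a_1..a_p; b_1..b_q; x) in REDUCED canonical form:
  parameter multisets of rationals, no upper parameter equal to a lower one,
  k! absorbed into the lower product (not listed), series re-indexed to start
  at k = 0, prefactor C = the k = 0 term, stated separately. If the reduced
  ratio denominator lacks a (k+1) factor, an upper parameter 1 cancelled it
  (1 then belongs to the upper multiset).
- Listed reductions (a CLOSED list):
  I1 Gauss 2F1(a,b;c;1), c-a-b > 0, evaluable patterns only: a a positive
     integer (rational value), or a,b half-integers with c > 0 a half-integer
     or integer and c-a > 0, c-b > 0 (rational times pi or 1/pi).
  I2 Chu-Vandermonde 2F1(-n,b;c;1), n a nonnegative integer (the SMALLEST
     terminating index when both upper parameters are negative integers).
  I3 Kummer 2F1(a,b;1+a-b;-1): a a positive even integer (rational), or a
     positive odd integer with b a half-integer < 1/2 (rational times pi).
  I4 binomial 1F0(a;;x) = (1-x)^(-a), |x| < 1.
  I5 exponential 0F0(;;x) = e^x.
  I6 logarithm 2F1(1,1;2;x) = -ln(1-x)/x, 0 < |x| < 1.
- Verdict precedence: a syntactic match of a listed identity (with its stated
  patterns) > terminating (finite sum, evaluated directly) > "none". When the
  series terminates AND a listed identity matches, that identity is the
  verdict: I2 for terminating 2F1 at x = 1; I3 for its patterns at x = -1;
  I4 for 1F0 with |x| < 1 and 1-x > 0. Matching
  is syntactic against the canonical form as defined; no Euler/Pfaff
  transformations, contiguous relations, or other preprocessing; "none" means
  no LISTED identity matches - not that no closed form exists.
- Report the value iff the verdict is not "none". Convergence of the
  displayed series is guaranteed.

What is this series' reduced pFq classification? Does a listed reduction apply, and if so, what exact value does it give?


At argument 1: a 2F1 with upper {-7, \frac{3}{4}}, lower {\frac{3}{5}}, scaled by C = \frac{2}{3}. Verdict (x = 1): the Chu-Vandermonde identity I2 applies (terminating 2F1 at x = 1 with n = 7, b = 3/4, c = \frac{3}{5}). Value: -\frac{1159247}{36175872}.

The tell: from the first term \frac{2}{3}: the constant factors (prefactor 2/3) combine into one prefactor.
Step ratio: r(k) = 1 * (k-7) (k+\frac{3}{4}) / [(k+\frac{3}{5}) (k+1)] - rational in k. x = 1; t_0 = \frac{2}{3}; negate the roots.


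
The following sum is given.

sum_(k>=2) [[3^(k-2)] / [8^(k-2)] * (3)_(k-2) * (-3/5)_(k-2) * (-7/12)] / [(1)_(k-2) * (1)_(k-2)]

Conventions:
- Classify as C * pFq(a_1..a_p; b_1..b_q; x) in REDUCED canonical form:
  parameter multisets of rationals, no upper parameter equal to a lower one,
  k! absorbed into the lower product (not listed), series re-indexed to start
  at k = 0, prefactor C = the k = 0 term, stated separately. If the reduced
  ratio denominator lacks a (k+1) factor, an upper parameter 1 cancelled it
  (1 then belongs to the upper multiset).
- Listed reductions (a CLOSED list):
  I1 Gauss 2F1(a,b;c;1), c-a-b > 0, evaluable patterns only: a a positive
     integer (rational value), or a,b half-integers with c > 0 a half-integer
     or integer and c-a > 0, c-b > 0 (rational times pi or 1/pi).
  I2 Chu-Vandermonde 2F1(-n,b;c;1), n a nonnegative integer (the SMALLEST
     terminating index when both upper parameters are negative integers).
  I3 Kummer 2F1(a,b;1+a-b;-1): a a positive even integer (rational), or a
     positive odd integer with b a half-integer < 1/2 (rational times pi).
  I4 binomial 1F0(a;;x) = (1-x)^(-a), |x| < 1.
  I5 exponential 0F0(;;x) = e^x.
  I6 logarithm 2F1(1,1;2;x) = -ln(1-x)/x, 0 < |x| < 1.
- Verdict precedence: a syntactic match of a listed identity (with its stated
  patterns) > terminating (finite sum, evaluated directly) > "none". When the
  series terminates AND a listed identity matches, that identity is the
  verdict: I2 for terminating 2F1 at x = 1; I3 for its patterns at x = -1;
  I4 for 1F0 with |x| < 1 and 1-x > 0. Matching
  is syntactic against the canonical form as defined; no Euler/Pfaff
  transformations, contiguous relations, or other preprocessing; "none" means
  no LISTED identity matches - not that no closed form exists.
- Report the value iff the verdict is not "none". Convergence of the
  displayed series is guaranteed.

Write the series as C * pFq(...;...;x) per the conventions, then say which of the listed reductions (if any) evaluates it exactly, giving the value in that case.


The tell: t_0 = -7/12 here, and the two geometric factors (prefactor -7/12) combine into one argument.
Step ratio: r(k) = (3/8) * (k-3/5) (k+3) / [(k+1) (k+1)] ; factor over Q: parameters, x = (3/8), and C = -7/12.

Reduced: x = 3/8, 2F1, upper = {-3/5, 3}, lower = {1}, C = -7/12. Verdict: none (x = 3/8): each listed identity misses the multisets {-3/5, 3} ; {1}.


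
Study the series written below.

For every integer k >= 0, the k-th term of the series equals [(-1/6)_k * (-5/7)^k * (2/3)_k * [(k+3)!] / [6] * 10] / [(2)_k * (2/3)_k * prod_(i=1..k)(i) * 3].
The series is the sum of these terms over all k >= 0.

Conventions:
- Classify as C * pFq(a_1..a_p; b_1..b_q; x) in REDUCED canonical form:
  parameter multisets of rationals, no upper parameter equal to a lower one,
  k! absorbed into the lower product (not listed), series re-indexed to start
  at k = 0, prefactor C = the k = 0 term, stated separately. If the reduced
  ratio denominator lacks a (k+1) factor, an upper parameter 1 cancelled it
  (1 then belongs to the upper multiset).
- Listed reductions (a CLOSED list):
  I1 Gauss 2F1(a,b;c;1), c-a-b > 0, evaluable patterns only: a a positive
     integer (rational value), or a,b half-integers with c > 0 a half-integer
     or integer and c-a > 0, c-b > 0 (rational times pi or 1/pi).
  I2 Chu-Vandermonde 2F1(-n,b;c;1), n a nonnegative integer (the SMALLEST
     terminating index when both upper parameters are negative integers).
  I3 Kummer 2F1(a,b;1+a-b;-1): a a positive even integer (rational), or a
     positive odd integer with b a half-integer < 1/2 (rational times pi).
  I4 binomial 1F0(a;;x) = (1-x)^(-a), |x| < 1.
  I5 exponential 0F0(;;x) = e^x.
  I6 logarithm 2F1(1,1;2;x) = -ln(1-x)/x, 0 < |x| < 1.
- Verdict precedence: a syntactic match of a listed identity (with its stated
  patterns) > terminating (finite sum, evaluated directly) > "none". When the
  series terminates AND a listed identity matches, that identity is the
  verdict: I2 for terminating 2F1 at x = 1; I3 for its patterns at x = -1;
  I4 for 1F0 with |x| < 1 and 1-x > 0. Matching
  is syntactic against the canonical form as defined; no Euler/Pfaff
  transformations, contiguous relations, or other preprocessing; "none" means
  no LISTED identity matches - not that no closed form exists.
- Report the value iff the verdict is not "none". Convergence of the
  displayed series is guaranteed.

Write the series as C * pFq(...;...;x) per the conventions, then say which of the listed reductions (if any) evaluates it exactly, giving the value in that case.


Classification (C = 10/3): 2F1 with upper {-1/6, 4}, lower {2}, argument x = -5/7. Verdict: none. Every listed pattern misses the 2F1 form at -5/7, upper {-1/6, 4}.

Key observation: x = (-5/7) and the factorial ratio (C = 10/3, x = -5/7) (k+a-1)!/(a-1)! is a rising factorial (a)_k.
Ratio: r(k) = (-5/7) * (k-1/6) (k+4) / [(k+2) (k+1)] - poly over poly, x = (-5/7) from leading terms; C = 10/3 at k = 0.


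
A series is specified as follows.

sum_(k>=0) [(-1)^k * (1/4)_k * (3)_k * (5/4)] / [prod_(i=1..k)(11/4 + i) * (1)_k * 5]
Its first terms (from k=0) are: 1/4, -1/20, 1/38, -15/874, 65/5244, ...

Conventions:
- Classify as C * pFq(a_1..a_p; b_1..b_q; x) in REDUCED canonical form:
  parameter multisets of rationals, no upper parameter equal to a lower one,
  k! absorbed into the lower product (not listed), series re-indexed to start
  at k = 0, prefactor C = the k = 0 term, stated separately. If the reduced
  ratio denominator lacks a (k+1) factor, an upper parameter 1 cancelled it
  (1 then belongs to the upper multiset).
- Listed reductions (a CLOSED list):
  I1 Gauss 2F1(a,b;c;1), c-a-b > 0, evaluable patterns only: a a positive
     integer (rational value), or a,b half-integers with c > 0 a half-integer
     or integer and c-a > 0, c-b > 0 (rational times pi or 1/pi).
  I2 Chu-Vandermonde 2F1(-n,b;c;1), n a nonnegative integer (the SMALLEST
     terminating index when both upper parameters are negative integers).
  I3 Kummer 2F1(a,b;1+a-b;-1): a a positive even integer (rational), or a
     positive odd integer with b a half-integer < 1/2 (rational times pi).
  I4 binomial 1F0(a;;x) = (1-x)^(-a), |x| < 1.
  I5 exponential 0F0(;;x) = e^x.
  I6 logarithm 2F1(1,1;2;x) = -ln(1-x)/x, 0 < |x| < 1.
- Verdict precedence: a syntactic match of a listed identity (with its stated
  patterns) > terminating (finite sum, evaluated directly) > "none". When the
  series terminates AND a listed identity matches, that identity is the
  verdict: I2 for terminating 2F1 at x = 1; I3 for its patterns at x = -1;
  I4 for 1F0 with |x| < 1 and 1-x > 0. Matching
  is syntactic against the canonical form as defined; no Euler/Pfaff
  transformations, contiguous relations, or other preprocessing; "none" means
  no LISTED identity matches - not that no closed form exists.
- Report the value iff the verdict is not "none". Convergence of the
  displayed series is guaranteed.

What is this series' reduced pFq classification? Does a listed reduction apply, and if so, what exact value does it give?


With C = 1/4: the canonical form is 2F1(1/4, 3; 15/4; -1). Verdict: none - this 2F1 at x = -1 matches no listed pattern, and upper {1/4, 3} holds no stopper.

First insight: t_0 = 1/4 here, and the lower running product (C = 1/4, x = -1) is a rising factorial.
Term ratio: r(k) = (-1) * (k+1/4) (k+3) / [(k+15/4) (k+1)] - rational in k, leading ratio (-1); with t_0 = 1/4, classification follows.
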